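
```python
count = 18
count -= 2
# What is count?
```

Trace (tracking count):
count = 18  # -> count = 18
count -= 2  # -> count = 16

Answer: 16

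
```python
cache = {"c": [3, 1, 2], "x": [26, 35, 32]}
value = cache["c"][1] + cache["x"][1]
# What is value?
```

Answer: 36

Derivation:
Trace (tracking value):
cache = {'c': [3, 1, 2], 'x': [26, 35, 32]}  # -> cache = {'c': [3, 1, 2], 'x': [26, 35, 32]}
value = cache['c'][1] + cache['x'][1]  # -> value = 36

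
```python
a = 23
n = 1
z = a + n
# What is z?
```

Trace (tracking z):
a = 23  # -> a = 23
n = 1  # -> n = 1
z = a + n  # -> z = 24

Answer: 24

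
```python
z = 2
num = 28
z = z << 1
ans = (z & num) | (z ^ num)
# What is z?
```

Answer: 4

Derivation:
Trace (tracking z):
z = 2  # -> z = 2
num = 28  # -> num = 28
z = z << 1  # -> z = 4
ans = z & num | z ^ num  # -> ans = 28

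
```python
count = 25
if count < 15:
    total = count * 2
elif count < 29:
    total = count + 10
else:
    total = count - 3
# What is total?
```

Trace (tracking total):
count = 25  # -> count = 25
if count < 15:  # condition is False
elif count < 29:  # condition is True
    total = count + 10  # -> total = 35

Answer: 35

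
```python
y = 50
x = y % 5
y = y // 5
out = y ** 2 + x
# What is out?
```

Answer: 100

Derivation:
Trace (tracking out):
y = 50  # -> y = 50
x = y % 5  # -> x = 0
y = y // 5  # -> y = 10
out = y ** 2 + x  # -> out = 100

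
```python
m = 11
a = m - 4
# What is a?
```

Answer: 7

Derivation:
Trace (tracking a):
m = 11  # -> m = 11
a = m - 4  # -> a = 7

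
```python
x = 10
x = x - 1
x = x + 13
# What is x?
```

Trace (tracking x):
x = 10  # -> x = 10
x = x - 1  # -> x = 9
x = x + 13  # -> x = 22

Answer: 22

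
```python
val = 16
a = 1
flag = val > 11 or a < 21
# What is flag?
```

Answer: True

Derivation:
Trace (tracking flag):
val = 16  # -> val = 16
a = 1  # -> a = 1
flag = val > 11 or a < 21  # -> flag = True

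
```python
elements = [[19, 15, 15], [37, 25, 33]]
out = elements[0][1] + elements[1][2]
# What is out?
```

Trace (tracking out):
elements = [[19, 15, 15], [37, 25, 33]]  # -> elements = [[19, 15, 15], [37, 25, 33]]
out = elements[0][1] + elements[1][2]  # -> out = 48

Answer: 48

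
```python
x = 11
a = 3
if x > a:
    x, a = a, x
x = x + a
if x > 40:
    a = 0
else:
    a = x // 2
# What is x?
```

Trace (tracking x):
x = 11  # -> x = 11
a = 3  # -> a = 3
if x > a:  # condition is True
    x, a = (a, x)  # -> x = 3, a = 11
x = x + a  # -> x = 14
if x > 40:  # condition is False
else:
    a = x // 2  # -> a = 7

Answer: 14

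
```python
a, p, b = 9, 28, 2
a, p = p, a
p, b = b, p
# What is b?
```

Trace (tracking b):
a, p, b = (9, 28, 2)  # -> a = 9, p = 28, b = 2
a, p = (p, a)  # -> a = 28, p = 9
p, b = (b, p)  # -> p = 2, b = 9

Answer: 9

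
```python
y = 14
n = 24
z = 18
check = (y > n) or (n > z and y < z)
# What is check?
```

Trace (tracking check):
y = 14  # -> y = 14
n = 24  # -> n = 24
z = 18  # -> z = 18
check = y > n or (n > z and y < z)  # -> check = True

Answer: True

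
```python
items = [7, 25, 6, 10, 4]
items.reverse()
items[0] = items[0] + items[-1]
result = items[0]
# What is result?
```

Answer: 11

Derivation:
Trace (tracking result):
items = [7, 25, 6, 10, 4]  # -> items = [7, 25, 6, 10, 4]
items.reverse()  # -> items = [4, 10, 6, 25, 7]
items[0] = items[0] + items[-1]  # -> items = [11, 10, 6, 25, 7]
result = items[0]  # -> result = 11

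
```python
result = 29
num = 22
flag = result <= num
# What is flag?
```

Answer: False

Derivation:
Trace (tracking flag):
result = 29  # -> result = 29
num = 22  # -> num = 22
flag = result <= num  # -> flag = False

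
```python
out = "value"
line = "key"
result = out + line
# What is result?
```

Trace (tracking result):
out = 'value'  # -> out = 'value'
line = 'key'  # -> line = 'key'
result = out + line  # -> result = 'valuekey'

Answer: 'valuekey'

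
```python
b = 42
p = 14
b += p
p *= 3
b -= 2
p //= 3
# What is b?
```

Trace (tracking b):
b = 42  # -> b = 42
p = 14  # -> p = 14
b += p  # -> b = 56
p *= 3  # -> p = 42
b -= 2  # -> b = 54
p //= 3  # -> p = 14

Answer: 54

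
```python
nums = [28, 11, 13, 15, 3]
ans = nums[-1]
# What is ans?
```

Trace (tracking ans):
nums = [28, 11, 13, 15, 3]  # -> nums = [28, 11, 13, 15, 3]
ans = nums[-1]  # -> ans = 3

Answer: 3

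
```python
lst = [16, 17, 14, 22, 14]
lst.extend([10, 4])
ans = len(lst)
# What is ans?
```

Trace (tracking ans):
lst = [16, 17, 14, 22, 14]  # -> lst = [16, 17, 14, 22, 14]
lst.extend([10, 4])  # -> lst = [16, 17, 14, 22, 14, 10, 4]
ans = len(lst)  # -> ans = 7

Answer: 7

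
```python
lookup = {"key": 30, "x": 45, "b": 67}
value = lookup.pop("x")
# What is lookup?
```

Trace (tracking lookup):
lookup = {'key': 30, 'x': 45, 'b': 67}  # -> lookup = {'key': 30, 'x': 45, 'b': 67}
value = lookup.pop('x')  # -> value = 45

Answer: {'key': 30, 'b': 67}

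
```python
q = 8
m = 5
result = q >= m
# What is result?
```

Trace (tracking result):
q = 8  # -> q = 8
m = 5  # -> m = 5
result = q >= m  # -> result = True

Answer: True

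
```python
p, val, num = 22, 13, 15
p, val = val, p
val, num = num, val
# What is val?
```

Answer: 15

Derivation:
Trace (tracking val):
p, val, num = (22, 13, 15)  # -> p = 22, val = 13, num = 15
p, val = (val, p)  # -> p = 13, val = 22
val, num = (num, val)  # -> val = 15, num = 22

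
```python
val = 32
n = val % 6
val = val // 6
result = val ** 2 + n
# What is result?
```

Answer: 27

Derivation:
Trace (tracking result):
val = 32  # -> val = 32
n = val % 6  # -> n = 2
val = val // 6  # -> val = 5
result = val ** 2 + n  # -> result = 27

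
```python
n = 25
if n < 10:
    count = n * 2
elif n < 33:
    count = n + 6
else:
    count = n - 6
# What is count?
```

Trace (tracking count):
n = 25  # -> n = 25
if n < 10:  # condition is False
elif n < 33:  # condition is True
    count = n + 6  # -> count = 31

Answer: 31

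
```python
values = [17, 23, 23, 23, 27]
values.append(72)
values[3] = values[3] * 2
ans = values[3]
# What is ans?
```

Answer: 46

Derivation:
Trace (tracking ans):
values = [17, 23, 23, 23, 27]  # -> values = [17, 23, 23, 23, 27]
values.append(72)  # -> values = [17, 23, 23, 23, 27, 72]
values[3] = values[3] * 2  # -> values = [17, 23, 23, 46, 27, 72]
ans = values[3]  # -> ans = 46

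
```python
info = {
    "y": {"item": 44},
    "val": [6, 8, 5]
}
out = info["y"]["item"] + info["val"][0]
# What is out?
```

Trace (tracking out):
info = {'y': {'item': 44}, 'val': [6, 8, 5]}  # -> info = {'y': {'item': 44}, 'val': [6, 8, 5]}
out = info['y']['item'] + info['val'][0]  # -> out = 50

Answer: 50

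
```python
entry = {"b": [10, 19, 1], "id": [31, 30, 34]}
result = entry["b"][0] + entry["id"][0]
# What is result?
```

Trace (tracking result):
entry = {'b': [10, 19, 1], 'id': [31, 30, 34]}  # -> entry = {'b': [10, 19, 1], 'id': [31, 30, 34]}
result = entry['b'][0] + entry['id'][0]  # -> result = 41

Answer: 41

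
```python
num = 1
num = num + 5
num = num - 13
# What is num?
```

Answer: -7

Derivation:
Trace (tracking num):
num = 1  # -> num = 1
num = num + 5  # -> num = 6
num = num - 13  # -> num = -7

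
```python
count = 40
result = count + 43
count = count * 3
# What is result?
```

Trace (tracking result):
count = 40  # -> count = 40
result = count + 43  # -> result = 83
count = count * 3  # -> count = 120

Answer: 83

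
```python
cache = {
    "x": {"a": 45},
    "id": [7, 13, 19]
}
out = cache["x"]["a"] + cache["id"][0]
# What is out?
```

Answer: 52

Derivation:
Trace (tracking out):
cache = {'x': {'a': 45}, 'id': [7, 13, 19]}  # -> cache = {'x': {'a': 45}, 'id': [7, 13, 19]}
out = cache['x']['a'] + cache['id'][0]  # -> out = 52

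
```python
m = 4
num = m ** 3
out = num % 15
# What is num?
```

Trace (tracking num):
m = 4  # -> m = 4
num = m ** 3  # -> num = 64
out = num % 15  # -> out = 4

Answer: 64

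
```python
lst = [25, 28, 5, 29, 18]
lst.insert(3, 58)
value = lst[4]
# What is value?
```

Answer: 29

Derivation:
Trace (tracking value):
lst = [25, 28, 5, 29, 18]  # -> lst = [25, 28, 5, 29, 18]
lst.insert(3, 58)  # -> lst = [25, 28, 5, 58, 29, 18]
value = lst[4]  # -> value = 29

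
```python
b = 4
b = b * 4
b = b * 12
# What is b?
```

Answer: 192

Derivation:
Trace (tracking b):
b = 4  # -> b = 4
b = b * 4  # -> b = 16
b = b * 12  # -> b = 192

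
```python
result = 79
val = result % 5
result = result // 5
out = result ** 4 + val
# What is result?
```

Answer: 15

Derivation:
Trace (tracking result):
result = 79  # -> result = 79
val = result % 5  # -> val = 4
result = result // 5  # -> result = 15
out = result ** 4 + val  # -> out = 50629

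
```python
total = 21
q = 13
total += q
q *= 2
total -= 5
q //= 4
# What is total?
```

Answer: 29

Derivation:
Trace (tracking total):
total = 21  # -> total = 21
q = 13  # -> q = 13
total += q  # -> total = 34
q *= 2  # -> q = 26
total -= 5  # -> total = 29
q //= 4  # -> q = 6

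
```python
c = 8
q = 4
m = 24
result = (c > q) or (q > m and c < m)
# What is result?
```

Answer: True

Derivation:
Trace (tracking result):
c = 8  # -> c = 8
q = 4  # -> q = 4
m = 24  # -> m = 24
result = c > q or (q > m and c < m)  # -> result = True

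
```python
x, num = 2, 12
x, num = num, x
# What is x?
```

Trace (tracking x):
x, num = (2, 12)  # -> x = 2, num = 12
x, num = (num, x)  # -> x = 12, num = 2

Answer: 12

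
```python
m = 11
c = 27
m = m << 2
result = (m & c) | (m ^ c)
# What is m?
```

Answer: 44

Derivation:
Trace (tracking m):
m = 11  # -> m = 11
c = 27  # -> c = 27
m = m << 2  # -> m = 44
result = m & c | m ^ c  # -> result = 63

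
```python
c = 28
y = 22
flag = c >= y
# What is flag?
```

Answer: True

Derivation:
Trace (tracking flag):
c = 28  # -> c = 28
y = 22  # -> y = 22
flag = c >= y  # -> flag = True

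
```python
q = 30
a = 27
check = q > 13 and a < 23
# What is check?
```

Trace (tracking check):
q = 30  # -> q = 30
a = 27  # -> a = 27
check = q > 13 and a < 23  # -> check = False

Answer: False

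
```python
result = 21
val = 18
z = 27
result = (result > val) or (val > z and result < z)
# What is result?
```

Trace (tracking result):
result = 21  # -> result = 21
val = 18  # -> val = 18
z = 27  # -> z = 27
result = result > val or (val > z and result < z)  # -> result = True

Answer: True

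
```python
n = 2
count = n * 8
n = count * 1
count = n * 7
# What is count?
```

Trace (tracking count):
n = 2  # -> n = 2
count = n * 8  # -> count = 16
n = count * 1  # -> n = 16
count = n * 7  # -> count = 112

Answer: 112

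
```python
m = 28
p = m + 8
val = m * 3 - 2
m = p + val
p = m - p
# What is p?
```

Trace (tracking p):
m = 28  # -> m = 28
p = m + 8  # -> p = 36
val = m * 3 - 2  # -> val = 82
m = p + val  # -> m = 118
p = m - p  # -> p = 82

Answer: 82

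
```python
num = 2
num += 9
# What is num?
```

Trace (tracking num):
num = 2  # -> num = 2
num += 9  # -> num = 11

Answer: 11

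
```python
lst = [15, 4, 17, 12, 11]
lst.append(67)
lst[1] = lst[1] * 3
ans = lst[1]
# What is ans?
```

Answer: 12

Derivation:
Trace (tracking ans):
lst = [15, 4, 17, 12, 11]  # -> lst = [15, 4, 17, 12, 11]
lst.append(67)  # -> lst = [15, 4, 17, 12, 11, 67]
lst[1] = lst[1] * 3  # -> lst = [15, 12, 17, 12, 11, 67]
ans = lst[1]  # -> ans = 12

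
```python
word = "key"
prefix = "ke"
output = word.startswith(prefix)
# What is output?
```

Answer: True

Derivation:
Trace (tracking output):
word = 'key'  # -> word = 'key'
prefix = 'ke'  # -> prefix = 'ke'
output = word.startswith(prefix)  # -> output = True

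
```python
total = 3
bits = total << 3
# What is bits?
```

Answer: 24

Derivation:
Trace (tracking bits):
total = 3  # -> total = 3
bits = total << 3  # -> bits = 24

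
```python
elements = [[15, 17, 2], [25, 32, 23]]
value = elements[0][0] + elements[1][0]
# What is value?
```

Answer: 40

Derivation:
Trace (tracking value):
elements = [[15, 17, 2], [25, 32, 23]]  # -> elements = [[15, 17, 2], [25, 32, 23]]
value = elements[0][0] + elements[1][0]  # -> value = 40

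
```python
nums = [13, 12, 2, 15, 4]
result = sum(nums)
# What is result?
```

Trace (tracking result):
nums = [13, 12, 2, 15, 4]  # -> nums = [13, 12, 2, 15, 4]
result = sum(nums)  # -> result = 46

Answer: 46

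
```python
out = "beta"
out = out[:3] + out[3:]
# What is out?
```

Answer: 'beta'

Derivation:
Trace (tracking out):
out = 'beta'  # -> out = 'beta'
out = out[:3] + out[3:]  # -> out = 'beta'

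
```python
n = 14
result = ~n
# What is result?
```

Trace (tracking result):
n = 14  # -> n = 14
result = ~n  # -> result = -15

Answer: -15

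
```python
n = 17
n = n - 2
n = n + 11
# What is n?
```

Trace (tracking n):
n = 17  # -> n = 17
n = n - 2  # -> n = 15
n = n + 11  # -> n = 26

Answer: 26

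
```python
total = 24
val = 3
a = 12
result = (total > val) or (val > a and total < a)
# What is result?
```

Answer: True

Derivation:
Trace (tracking result):
total = 24  # -> total = 24
val = 3  # -> val = 3
a = 12  # -> a = 12
result = total > val or (val > a and total < a)  # -> result = True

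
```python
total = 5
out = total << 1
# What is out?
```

Answer: 10

Derivation:
Trace (tracking out):
total = 5  # -> total = 5
out = total << 1  # -> out = 10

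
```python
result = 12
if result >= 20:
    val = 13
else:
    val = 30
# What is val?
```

Answer: 30

Derivation:
Trace (tracking val):
result = 12  # -> result = 12
if result >= 20:  # condition is False
else:
    val = 30  # -> val = 30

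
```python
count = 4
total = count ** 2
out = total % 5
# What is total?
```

Answer: 16

Derivation:
Trace (tracking total):
count = 4  # -> count = 4
total = count ** 2  # -> total = 16
out = total % 5  # -> out = 1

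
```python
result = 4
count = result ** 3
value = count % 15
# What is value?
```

Answer: 4

Derivation:
Trace (tracking value):
result = 4  # -> result = 4
count = result ** 3  # -> count = 64
value = count % 15  # -> value = 4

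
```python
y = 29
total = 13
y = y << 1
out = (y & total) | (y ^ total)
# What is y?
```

Answer: 58

Derivation:
Trace (tracking y):
y = 29  # -> y = 29
total = 13  # -> total = 13
y = y << 1  # -> y = 58
out = y & total | y ^ total  # -> out = 63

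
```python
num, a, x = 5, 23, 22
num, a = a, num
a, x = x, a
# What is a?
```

Answer: 22

Derivation:
Trace (tracking a):
num, a, x = (5, 23, 22)  # -> num = 5, a = 23, x = 22
num, a = (a, num)  # -> num = 23, a = 5
a, x = (x, a)  # -> a = 22, x = 5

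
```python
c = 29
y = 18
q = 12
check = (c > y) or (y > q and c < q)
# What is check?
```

Trace (tracking check):
c = 29  # -> c = 29
y = 18  # -> y = 18
q = 12  # -> q = 12
check = c > y or (y > q and c < q)  # -> check = True

Answer: True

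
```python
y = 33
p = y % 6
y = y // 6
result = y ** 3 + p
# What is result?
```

Answer: 128

Derivation:
Trace (tracking result):
y = 33  # -> y = 33
p = y % 6  # -> p = 3
y = y // 6  # -> y = 5
result = y ** 3 + p  # -> result = 128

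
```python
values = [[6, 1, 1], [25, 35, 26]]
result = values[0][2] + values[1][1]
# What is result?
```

Trace (tracking result):
values = [[6, 1, 1], [25, 35, 26]]  # -> values = [[6, 1, 1], [25, 35, 26]]
result = values[0][2] + values[1][1]  # -> result = 36

Answer: 36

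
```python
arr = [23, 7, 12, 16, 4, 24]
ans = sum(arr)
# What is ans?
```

Trace (tracking ans):
arr = [23, 7, 12, 16, 4, 24]  # -> arr = [23, 7, 12, 16, 4, 24]
ans = sum(arr)  # -> ans = 86

Answer: 86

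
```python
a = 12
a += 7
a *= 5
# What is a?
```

Trace (tracking a):
a = 12  # -> a = 12
a += 7  # -> a = 19
a *= 5  # -> a = 95

Answer: 95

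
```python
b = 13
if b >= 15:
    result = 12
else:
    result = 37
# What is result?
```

Trace (tracking result):
b = 13  # -> b = 13
if b >= 15:  # condition is False
else:
    result = 37  # -> result = 37

Answer: 37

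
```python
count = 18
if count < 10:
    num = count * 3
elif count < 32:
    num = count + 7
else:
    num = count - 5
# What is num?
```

Answer: 25

Derivation:
Trace (tracking num):
count = 18  # -> count = 18
if count < 10:  # condition is False
elif count < 32:  # condition is True
    num = count + 7  # -> num = 25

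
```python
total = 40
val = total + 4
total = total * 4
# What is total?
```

Trace (tracking total):
total = 40  # -> total = 40
val = total + 4  # -> val = 44
total = total * 4  # -> total = 160

Answer: 160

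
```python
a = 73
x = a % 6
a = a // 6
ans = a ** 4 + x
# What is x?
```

Answer: 1

Derivation:
Trace (tracking x):
a = 73  # -> a = 73
x = a % 6  # -> x = 1
a = a // 6  # -> a = 12
ans = a ** 4 + x  # -> ans = 20737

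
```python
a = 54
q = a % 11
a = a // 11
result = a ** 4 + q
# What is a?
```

Trace (tracking a):
a = 54  # -> a = 54
q = a % 11  # -> q = 10
a = a // 11  # -> a = 4
result = a ** 4 + q  # -> result = 266

Answer: 4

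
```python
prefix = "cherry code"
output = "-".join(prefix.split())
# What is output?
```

Trace (tracking output):
prefix = 'cherry code'  # -> prefix = 'cherry code'
output = '-'.join(prefix.split())  # -> output = 'cherry-code'

Answer: 'cherry-code'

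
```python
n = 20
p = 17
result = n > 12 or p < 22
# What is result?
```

Answer: True

Derivation:
Trace (tracking result):
n = 20  # -> n = 20
p = 17  # -> p = 17
result = n > 12 or p < 22  # -> result = True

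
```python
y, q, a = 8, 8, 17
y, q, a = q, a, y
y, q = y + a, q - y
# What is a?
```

Trace (tracking a):
y, q, a = (8, 8, 17)  # -> y = 8, q = 8, a = 17
y, q, a = (q, a, y)  # -> y = 8, q = 17, a = 8
y, q = (y + a, q - y)  # -> y = 16, q = 9

Answer: 8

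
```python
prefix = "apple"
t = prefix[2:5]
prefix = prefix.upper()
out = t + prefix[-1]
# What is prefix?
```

Answer: 'APPLE'

Derivation:
Trace (tracking prefix):
prefix = 'apple'  # -> prefix = 'apple'
t = prefix[2:5]  # -> t = 'ple'
prefix = prefix.upper()  # -> prefix = 'APPLE'
out = t + prefix[-1]  # -> out = 'pleE'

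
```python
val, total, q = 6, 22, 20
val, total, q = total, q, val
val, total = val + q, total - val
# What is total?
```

Trace (tracking total):
val, total, q = (6, 22, 20)  # -> val = 6, total = 22, q = 20
val, total, q = (total, q, val)  # -> val = 22, total = 20, q = 6
val, total = (val + q, total - val)  # -> val = 28, total = -2

Answer: -2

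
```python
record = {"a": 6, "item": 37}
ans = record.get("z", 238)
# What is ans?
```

Trace (tracking ans):
record = {'a': 6, 'item': 37}  # -> record = {'a': 6, 'item': 37}
ans = record.get('z', 238)  # -> ans = 238

Answer: 238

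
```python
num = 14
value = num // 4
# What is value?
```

Trace (tracking value):
num = 14  # -> num = 14
value = num // 4  # -> value = 3

Answer: 3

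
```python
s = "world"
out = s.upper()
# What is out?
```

Answer: 'WORLD'

Derivation:
Trace (tracking out):
s = 'world'  # -> s = 'world'
out = s.upper()  # -> out = 'WORLD'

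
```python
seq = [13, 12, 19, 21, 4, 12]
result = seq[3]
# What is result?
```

Answer: 21

Derivation:
Trace (tracking result):
seq = [13, 12, 19, 21, 4, 12]  # -> seq = [13, 12, 19, 21, 4, 12]
result = seq[3]  # -> result = 21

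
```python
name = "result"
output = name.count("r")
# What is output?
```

Trace (tracking output):
name = 'result'  # -> name = 'result'
output = name.count('r')  # -> output = 1

Answer: 1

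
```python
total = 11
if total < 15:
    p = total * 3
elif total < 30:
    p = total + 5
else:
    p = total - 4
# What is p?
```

Answer: 33

Derivation:
Trace (tracking p):
total = 11  # -> total = 11
if total < 15:  # condition is True
    p = total * 3  # -> p = 33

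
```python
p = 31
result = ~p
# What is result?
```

Answer: -32

Derivation:
Trace (tracking result):
p = 31  # -> p = 31
result = ~p  # -> result = -32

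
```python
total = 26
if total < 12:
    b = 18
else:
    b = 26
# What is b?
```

Trace (tracking b):
total = 26  # -> total = 26
if total < 12:  # condition is False
else:
    b = 26  # -> b = 26

Answer: 26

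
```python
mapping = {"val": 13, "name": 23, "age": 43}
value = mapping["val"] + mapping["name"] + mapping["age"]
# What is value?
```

Trace (tracking value):
mapping = {'val': 13, 'name': 23, 'age': 43}  # -> mapping = {'val': 13, 'name': 23, 'age': 43}
value = mapping['val'] + mapping['name'] + mapping['age']  # -> value = 79

Answer: 79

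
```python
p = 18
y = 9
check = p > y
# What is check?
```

Answer: True

Derivation:
Trace (tracking check):
p = 18  # -> p = 18
y = 9  # -> y = 9
check = p > y  # -> check = True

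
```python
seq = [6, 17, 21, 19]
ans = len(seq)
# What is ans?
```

Trace (tracking ans):
seq = [6, 17, 21, 19]  # -> seq = [6, 17, 21, 19]
ans = len(seq)  # -> ans = 4

Answer: 4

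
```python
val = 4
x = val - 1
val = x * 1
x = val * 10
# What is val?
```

Trace (tracking val):
val = 4  # -> val = 4
x = val - 1  # -> x = 3
val = x * 1  # -> val = 3
x = val * 10  # -> x = 30

Answer: 3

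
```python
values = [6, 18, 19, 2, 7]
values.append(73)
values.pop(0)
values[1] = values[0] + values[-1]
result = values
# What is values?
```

Answer: [18, 91, 2, 7, 73]

Derivation:
Trace (tracking values):
values = [6, 18, 19, 2, 7]  # -> values = [6, 18, 19, 2, 7]
values.append(73)  # -> values = [6, 18, 19, 2, 7, 73]
values.pop(0)  # -> values = [18, 19, 2, 7, 73]
values[1] = values[0] + values[-1]  # -> values = [18, 91, 2, 7, 73]
result = values  # -> result = [18, 91, 2, 7, 73]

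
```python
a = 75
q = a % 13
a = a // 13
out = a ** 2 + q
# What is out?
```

Trace (tracking out):
a = 75  # -> a = 75
q = a % 13  # -> q = 10
a = a // 13  # -> a = 5
out = a ** 2 + q  # -> out = 35

Answer: 35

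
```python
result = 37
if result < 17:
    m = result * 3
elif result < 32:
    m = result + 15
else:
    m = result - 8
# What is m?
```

Answer: 29

Derivation:
Trace (tracking m):
result = 37  # -> result = 37
if result < 17:  # condition is False
elif result < 32:  # condition is False
else:
    m = result - 8  # -> m = 29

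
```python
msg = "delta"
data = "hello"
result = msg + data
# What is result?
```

Answer: 'deltahello'

Derivation:
Trace (tracking result):
msg = 'delta'  # -> msg = 'delta'
data = 'hello'  # -> data = 'hello'
result = msg + data  # -> result = 'deltahello'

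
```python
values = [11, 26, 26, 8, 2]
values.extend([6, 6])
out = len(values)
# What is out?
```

Answer: 7

Derivation:
Trace (tracking out):
values = [11, 26, 26, 8, 2]  # -> values = [11, 26, 26, 8, 2]
values.extend([6, 6])  # -> values = [11, 26, 26, 8, 2, 6, 6]
out = len(values)  # -> out = 7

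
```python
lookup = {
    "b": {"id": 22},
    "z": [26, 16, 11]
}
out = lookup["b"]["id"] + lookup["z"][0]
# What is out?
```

Trace (tracking out):
lookup = {'b': {'id': 22}, 'z': [26, 16, 11]}  # -> lookup = {'b': {'id': 22}, 'z': [26, 16, 11]}
out = lookup['b']['id'] + lookup['z'][0]  # -> out = 48

Answer: 48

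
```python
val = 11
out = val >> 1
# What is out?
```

Trace (tracking out):
val = 11  # -> val = 11
out = val >> 1  # -> out = 5

Answer: 5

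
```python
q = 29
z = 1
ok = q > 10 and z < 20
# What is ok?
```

Trace (tracking ok):
q = 29  # -> q = 29
z = 1  # -> z = 1
ok = q > 10 and z < 20  # -> ok = True

Answer: True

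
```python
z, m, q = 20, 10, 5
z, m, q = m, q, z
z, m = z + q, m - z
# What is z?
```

Answer: 30

Derivation:
Trace (tracking z):
z, m, q = (20, 10, 5)  # -> z = 20, m = 10, q = 5
z, m, q = (m, q, z)  # -> z = 10, m = 5, q = 20
z, m = (z + q, m - z)  # -> z = 30, m = -5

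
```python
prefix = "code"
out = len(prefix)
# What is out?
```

Answer: 4

Derivation:
Trace (tracking out):
prefix = 'code'  # -> prefix = 'code'
out = len(prefix)  # -> out = 4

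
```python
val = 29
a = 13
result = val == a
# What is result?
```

Trace (tracking result):
val = 29  # -> val = 29
a = 13  # -> a = 13
result = val == a  # -> result = False

Answer: False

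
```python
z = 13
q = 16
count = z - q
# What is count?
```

Answer: -3

Derivation:
Trace (tracking count):
z = 13  # -> z = 13
q = 16  # -> q = 16
count = z - q  # -> count = -3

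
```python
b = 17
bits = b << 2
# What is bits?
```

Trace (tracking bits):
b = 17  # -> b = 17
bits = b << 2  # -> bits = 68

Answer: 68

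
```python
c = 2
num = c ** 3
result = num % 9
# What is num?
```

Answer: 8

Derivation:
Trace (tracking num):
c = 2  # -> c = 2
num = c ** 3  # -> num = 8
result = num % 9  # -> result = 8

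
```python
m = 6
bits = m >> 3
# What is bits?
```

Answer: 0

Derivation:
Trace (tracking bits):
m = 6  # -> m = 6
bits = m >> 3  # -> bits = 0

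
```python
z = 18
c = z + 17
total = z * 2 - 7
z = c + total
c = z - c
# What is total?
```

Answer: 29

Derivation:
Trace (tracking total):
z = 18  # -> z = 18
c = z + 17  # -> c = 35
total = z * 2 - 7  # -> total = 29
z = c + total  # -> z = 64
c = z - c  # -> c = 29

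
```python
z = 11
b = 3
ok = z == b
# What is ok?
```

Answer: False

Derivation:
Trace (tracking ok):
z = 11  # -> z = 11
b = 3  # -> b = 3
ok = z == b  # -> ok = False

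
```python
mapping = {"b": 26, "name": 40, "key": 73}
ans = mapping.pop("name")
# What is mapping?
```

Trace (tracking mapping):
mapping = {'b': 26, 'name': 40, 'key': 73}  # -> mapping = {'b': 26, 'name': 40, 'key': 73}
ans = mapping.pop('name')  # -> ans = 40

Answer: {'b': 26, 'key': 73}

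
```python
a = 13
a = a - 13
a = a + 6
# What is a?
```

Answer: 6

Derivation:
Trace (tracking a):
a = 13  # -> a = 13
a = a - 13  # -> a = 0
a = a + 6  # -> a = 6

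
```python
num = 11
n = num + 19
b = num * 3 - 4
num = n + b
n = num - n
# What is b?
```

Trace (tracking b):
num = 11  # -> num = 11
n = num + 19  # -> n = 30
b = num * 3 - 4  # -> b = 29
num = n + b  # -> num = 59
n = num - n  # -> n = 29

Answer: 29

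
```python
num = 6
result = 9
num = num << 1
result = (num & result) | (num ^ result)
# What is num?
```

Answer: 12

Derivation:
Trace (tracking num):
num = 6  # -> num = 6
result = 9  # -> result = 9
num = num << 1  # -> num = 12
result = num & result | num ^ result  # -> result = 13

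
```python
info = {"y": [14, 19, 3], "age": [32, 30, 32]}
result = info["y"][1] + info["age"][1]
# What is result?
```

Answer: 49

Derivation:
Trace (tracking result):
info = {'y': [14, 19, 3], 'age': [32, 30, 32]}  # -> info = {'y': [14, 19, 3], 'age': [32, 30, 32]}
result = info['y'][1] + info['age'][1]  # -> result = 49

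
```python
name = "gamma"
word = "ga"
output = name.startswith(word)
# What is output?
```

Answer: True

Derivation:
Trace (tracking output):
name = 'gamma'  # -> name = 'gamma'
word = 'ga'  # -> word = 'ga'
output = name.startswith(word)  # -> output = True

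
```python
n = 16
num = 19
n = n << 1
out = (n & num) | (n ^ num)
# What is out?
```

Trace (tracking out):
n = 16  # -> n = 16
num = 19  # -> num = 19
n = n << 1  # -> n = 32
out = n & num | n ^ num  # -> out = 51

Answer: 51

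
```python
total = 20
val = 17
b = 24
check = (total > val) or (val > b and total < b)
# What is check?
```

Trace (tracking check):
total = 20  # -> total = 20
val = 17  # -> val = 17
b = 24  # -> b = 24
check = total > val or (val > b and total < b)  # -> check = True

Answer: True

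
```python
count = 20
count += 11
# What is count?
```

Answer: 31

Derivation:
Trace (tracking count):
count = 20  # -> count = 20
count += 11  # -> count = 31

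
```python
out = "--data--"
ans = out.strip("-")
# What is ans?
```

Trace (tracking ans):
out = '--data--'  # -> out = '--data--'
ans = out.strip('-')  # -> ans = 'data'

Answer: 'data'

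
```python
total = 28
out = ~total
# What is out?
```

Answer: -29

Derivation:
Trace (tracking out):
total = 28  # -> total = 28
out = ~total  # -> out = -29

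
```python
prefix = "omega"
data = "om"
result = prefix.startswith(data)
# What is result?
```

Trace (tracking result):
prefix = 'omega'  # -> prefix = 'omega'
data = 'om'  # -> data = 'om'
result = prefix.startswith(data)  # -> result = True

Answer: True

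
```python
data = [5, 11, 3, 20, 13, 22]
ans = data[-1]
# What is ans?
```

Answer: 22

Derivation:
Trace (tracking ans):
data = [5, 11, 3, 20, 13, 22]  # -> data = [5, 11, 3, 20, 13, 22]
ans = data[-1]  # -> ans = 22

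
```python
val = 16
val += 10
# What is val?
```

Answer: 26

Derivation:
Trace (tracking val):
val = 16  # -> val = 16
val += 10  # -> val = 26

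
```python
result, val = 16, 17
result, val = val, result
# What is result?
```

Trace (tracking result):
result, val = (16, 17)  # -> result = 16, val = 17
result, val = (val, result)  # -> result = 17, val = 16

Answer: 17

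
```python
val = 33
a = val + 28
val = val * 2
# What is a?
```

Answer: 61

Derivation:
Trace (tracking a):
val = 33  # -> val = 33
a = val + 28  # -> a = 61
val = val * 2  # -> val = 66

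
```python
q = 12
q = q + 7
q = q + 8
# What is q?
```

Trace (tracking q):
q = 12  # -> q = 12
q = q + 7  # -> q = 19
q = q + 8  # -> q = 27

Answer: 27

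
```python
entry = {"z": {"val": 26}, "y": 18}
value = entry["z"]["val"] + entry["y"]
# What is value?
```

Trace (tracking value):
entry = {'z': {'val': 26}, 'y': 18}  # -> entry = {'z': {'val': 26}, 'y': 18}
value = entry['z']['val'] + entry['y']  # -> value = 44

Answer: 44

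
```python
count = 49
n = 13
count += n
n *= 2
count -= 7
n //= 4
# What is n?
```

Answer: 6

Derivation:
Trace (tracking n):
count = 49  # -> count = 49
n = 13  # -> n = 13
count += n  # -> count = 62
n *= 2  # -> n = 26
count -= 7  # -> count = 55
n //= 4  # -> n = 6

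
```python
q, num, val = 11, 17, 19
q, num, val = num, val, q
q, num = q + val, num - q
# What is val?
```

Answer: 11

Derivation:
Trace (tracking val):
q, num, val = (11, 17, 19)  # -> q = 11, num = 17, val = 19
q, num, val = (num, val, q)  # -> q = 17, num = 19, val = 11
q, num = (q + val, num - q)  # -> q = 28, num = 2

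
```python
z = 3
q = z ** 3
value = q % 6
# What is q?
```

Answer: 27

Derivation:
Trace (tracking q):
z = 3  # -> z = 3
q = z ** 3  # -> q = 27
value = q % 6  # -> value = 3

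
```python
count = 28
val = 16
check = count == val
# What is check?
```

Answer: False

Derivation:
Trace (tracking check):
count = 28  # -> count = 28
val = 16  # -> val = 16
check = count == val  # -> check = False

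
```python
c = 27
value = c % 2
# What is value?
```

Trace (tracking value):
c = 27  # -> c = 27
value = c % 2  # -> value = 1

Answer: 1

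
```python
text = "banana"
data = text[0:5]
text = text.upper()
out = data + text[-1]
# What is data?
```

Trace (tracking data):
text = 'banana'  # -> text = 'banana'
data = text[0:5]  # -> data = 'banan'
text = text.upper()  # -> text = 'BANANA'
out = data + text[-1]  # -> out = 'bananA'

Answer: 'banan'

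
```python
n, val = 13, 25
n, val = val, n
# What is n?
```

Answer: 25

Derivation:
Trace (tracking n):
n, val = (13, 25)  # -> n = 13, val = 25
n, val = (val, n)  # -> n = 25, val = 13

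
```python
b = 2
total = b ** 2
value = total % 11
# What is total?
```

Answer: 4

Derivation:
Trace (tracking total):
b = 2  # -> b = 2
total = b ** 2  # -> total = 4
value = total % 11  # -> value = 4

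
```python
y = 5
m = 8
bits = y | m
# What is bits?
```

Answer: 13

Derivation:
Trace (tracking bits):
y = 5  # -> y = 5
m = 8  # -> m = 8
bits = y | m  # -> bits = 13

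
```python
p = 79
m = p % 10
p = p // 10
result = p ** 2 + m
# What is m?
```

Trace (tracking m):
p = 79  # -> p = 79
m = p % 10  # -> m = 9
p = p // 10  # -> p = 7
result = p ** 2 + m  # -> result = 58

Answer: 9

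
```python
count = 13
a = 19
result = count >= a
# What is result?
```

Trace (tracking result):
count = 13  # -> count = 13
a = 19  # -> a = 19
result = count >= a  # -> result = False

Answer: False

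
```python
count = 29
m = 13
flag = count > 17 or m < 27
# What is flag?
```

Answer: True

Derivation:
Trace (tracking flag):
count = 29  # -> count = 29
m = 13  # -> m = 13
flag = count > 17 or m < 27  # -> flag = True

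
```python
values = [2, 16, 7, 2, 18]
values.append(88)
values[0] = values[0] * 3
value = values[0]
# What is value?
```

Trace (tracking value):
values = [2, 16, 7, 2, 18]  # -> values = [2, 16, 7, 2, 18]
values.append(88)  # -> values = [2, 16, 7, 2, 18, 88]
values[0] = values[0] * 3  # -> values = [6, 16, 7, 2, 18, 88]
value = values[0]  # -> value = 6

Answer: 6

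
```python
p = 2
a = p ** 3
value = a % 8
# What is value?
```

Trace (tracking value):
p = 2  # -> p = 2
a = p ** 3  # -> a = 8
value = a % 8  # -> value = 0

Answer: 0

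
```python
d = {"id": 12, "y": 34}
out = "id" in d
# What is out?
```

Trace (tracking out):
d = {'id': 12, 'y': 34}  # -> d = {'id': 12, 'y': 34}
out = 'id' in d  # -> out = True

Answer: True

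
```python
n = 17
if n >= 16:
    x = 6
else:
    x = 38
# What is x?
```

Trace (tracking x):
n = 17  # -> n = 17
if n >= 16:  # condition is True
    x = 6  # -> x = 6

Answer: 6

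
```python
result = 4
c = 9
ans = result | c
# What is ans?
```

Answer: 13

Derivation:
Trace (tracking ans):
result = 4  # -> result = 4
c = 9  # -> c = 9
ans = result | c  # -> ans = 13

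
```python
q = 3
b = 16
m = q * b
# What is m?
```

Answer: 48

Derivation:
Trace (tracking m):
q = 3  # -> q = 3
b = 16  # -> b = 16
m = q * b  # -> m = 48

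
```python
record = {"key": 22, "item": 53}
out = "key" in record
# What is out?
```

Answer: True

Derivation:
Trace (tracking out):
record = {'key': 22, 'item': 53}  # -> record = {'key': 22, 'item': 53}
out = 'key' in record  # -> out = True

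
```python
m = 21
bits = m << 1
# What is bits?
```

Answer: 42

Derivation:
Trace (tracking bits):
m = 21  # -> m = 21
bits = m << 1  # -> bits = 42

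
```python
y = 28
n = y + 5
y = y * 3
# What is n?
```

Answer: 33

Derivation:
Trace (tracking n):
y = 28  # -> y = 28
n = y + 5  # -> n = 33
y = y * 3  # -> y = 84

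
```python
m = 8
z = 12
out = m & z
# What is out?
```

Answer: 8

Derivation:
Trace (tracking out):
m = 8  # -> m = 8
z = 12  # -> z = 12
out = m & z  # -> out = 8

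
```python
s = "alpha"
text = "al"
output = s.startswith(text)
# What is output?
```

Answer: True

Derivation:
Trace (tracking output):
s = 'alpha'  # -> s = 'alpha'
text = 'al'  # -> text = 'al'
output = s.startswith(text)  # -> output = True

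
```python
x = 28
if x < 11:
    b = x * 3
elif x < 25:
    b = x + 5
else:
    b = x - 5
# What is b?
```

Trace (tracking b):
x = 28  # -> x = 28
if x < 11:  # condition is False
elif x < 25:  # condition is False
else:
    b = x - 5  # -> b = 23

Answer: 23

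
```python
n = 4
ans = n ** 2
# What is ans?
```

Answer: 16

Derivation:
Trace (tracking ans):
n = 4  # -> n = 4
ans = n ** 2  # -> ans = 16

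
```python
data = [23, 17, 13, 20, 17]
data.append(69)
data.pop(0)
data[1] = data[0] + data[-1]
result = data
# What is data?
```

Trace (tracking data):
data = [23, 17, 13, 20, 17]  # -> data = [23, 17, 13, 20, 17]
data.append(69)  # -> data = [23, 17, 13, 20, 17, 69]
data.pop(0)  # -> data = [17, 13, 20, 17, 69]
data[1] = data[0] + data[-1]  # -> data = [17, 86, 20, 17, 69]
result = data  # -> result = [17, 86, 20, 17, 69]

Answer: [17, 86, 20, 17, 69]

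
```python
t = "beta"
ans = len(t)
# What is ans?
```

Trace (tracking ans):
t = 'beta'  # -> t = 'beta'
ans = len(t)  # -> ans = 4

Answer: 4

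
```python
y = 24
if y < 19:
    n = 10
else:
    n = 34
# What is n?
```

Trace (tracking n):
y = 24  # -> y = 24
if y < 19:  # condition is False
else:
    n = 34  # -> n = 34

Answer: 34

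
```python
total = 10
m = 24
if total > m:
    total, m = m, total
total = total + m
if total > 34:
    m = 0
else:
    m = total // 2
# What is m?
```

Trace (tracking m):
total = 10  # -> total = 10
m = 24  # -> m = 24
if total > m:  # condition is False
total = total + m  # -> total = 34
if total > 34:  # condition is False
else:
    m = total // 2  # -> m = 17

Answer: 17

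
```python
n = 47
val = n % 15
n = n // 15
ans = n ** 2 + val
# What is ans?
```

Answer: 11

Derivation:
Trace (tracking ans):
n = 47  # -> n = 47
val = n % 15  # -> val = 2
n = n // 15  # -> n = 3
ans = n ** 2 + val  # -> ans = 11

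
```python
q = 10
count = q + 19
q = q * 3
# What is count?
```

Trace (tracking count):
q = 10  # -> q = 10
count = q + 19  # -> count = 29
q = q * 3  # -> q = 30

Answer: 29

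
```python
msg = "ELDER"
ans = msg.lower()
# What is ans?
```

Answer: 'elder'

Derivation:
Trace (tracking ans):
msg = 'ELDER'  # -> msg = 'ELDER'
ans = msg.lower()  # -> ans = 'elder'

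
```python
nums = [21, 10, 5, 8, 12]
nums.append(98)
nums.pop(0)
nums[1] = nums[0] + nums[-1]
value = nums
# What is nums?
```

Answer: [10, 108, 8, 12, 98]

Derivation:
Trace (tracking nums):
nums = [21, 10, 5, 8, 12]  # -> nums = [21, 10, 5, 8, 12]
nums.append(98)  # -> nums = [21, 10, 5, 8, 12, 98]
nums.pop(0)  # -> nums = [10, 5, 8, 12, 98]
nums[1] = nums[0] + nums[-1]  # -> nums = [10, 108, 8, 12, 98]
value = nums  # -> value = [10, 108, 8, 12, 98]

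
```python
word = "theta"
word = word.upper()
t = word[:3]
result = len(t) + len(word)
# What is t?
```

Trace (tracking t):
word = 'theta'  # -> word = 'theta'
word = word.upper()  # -> word = 'THETA'
t = word[:3]  # -> t = 'THE'
result = len(t) + len(word)  # -> result = 8

Answer: 'THE'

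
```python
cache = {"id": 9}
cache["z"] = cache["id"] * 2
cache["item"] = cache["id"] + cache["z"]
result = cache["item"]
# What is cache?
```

Trace (tracking cache):
cache = {'id': 9}  # -> cache = {'id': 9}
cache['z'] = cache['id'] * 2  # -> cache = {'id': 9, 'z': 18}
cache['item'] = cache['id'] + cache['z']  # -> cache = {'id': 9, 'z': 18, 'item': 27}
result = cache['item']  # -> result = 27

Answer: {'id': 9, 'z': 18, 'item': 27}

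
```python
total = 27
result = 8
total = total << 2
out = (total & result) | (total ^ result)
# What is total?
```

Answer: 108

Derivation:
Trace (tracking total):
total = 27  # -> total = 27
result = 8  # -> result = 8
total = total << 2  # -> total = 108
out = total & result | total ^ result  # -> out = 108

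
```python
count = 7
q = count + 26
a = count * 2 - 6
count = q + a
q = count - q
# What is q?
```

Answer: 8

Derivation:
Trace (tracking q):
count = 7  # -> count = 7
q = count + 26  # -> q = 33
a = count * 2 - 6  # -> a = 8
count = q + a  # -> count = 41
q = count - q  # -> q = 8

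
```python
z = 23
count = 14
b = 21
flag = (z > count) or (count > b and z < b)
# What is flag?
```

Answer: True

Derivation:
Trace (tracking flag):
z = 23  # -> z = 23
count = 14  # -> count = 14
b = 21  # -> b = 21
flag = z > count or (count > b and z < b)  # -> flag = True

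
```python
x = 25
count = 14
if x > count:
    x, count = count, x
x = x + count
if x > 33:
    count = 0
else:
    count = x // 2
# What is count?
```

Trace (tracking count):
x = 25  # -> x = 25
count = 14  # -> count = 14
if x > count:  # condition is True
    x, count = (count, x)  # -> x = 14, count = 25
x = x + count  # -> x = 39
if x > 33:  # condition is True
    count = 0  # -> count = 0

Answer: 0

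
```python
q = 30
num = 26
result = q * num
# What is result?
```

Trace (tracking result):
q = 30  # -> q = 30
num = 26  # -> num = 26
result = q * num  # -> result = 780

Answer: 780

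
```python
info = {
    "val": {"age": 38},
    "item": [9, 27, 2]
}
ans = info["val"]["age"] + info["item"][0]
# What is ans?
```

Answer: 47

Derivation:
Trace (tracking ans):
info = {'val': {'age': 38}, 'item': [9, 27, 2]}  # -> info = {'val': {'age': 38}, 'item': [9, 27, 2]}
ans = info['val']['age'] + info['item'][0]  # -> ans = 47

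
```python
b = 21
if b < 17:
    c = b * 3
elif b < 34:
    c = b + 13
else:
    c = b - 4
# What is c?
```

Answer: 34

Derivation:
Trace (tracking c):
b = 21  # -> b = 21
if b < 17:  # condition is False
elif b < 34:  # condition is True
    c = b + 13  # -> c = 34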